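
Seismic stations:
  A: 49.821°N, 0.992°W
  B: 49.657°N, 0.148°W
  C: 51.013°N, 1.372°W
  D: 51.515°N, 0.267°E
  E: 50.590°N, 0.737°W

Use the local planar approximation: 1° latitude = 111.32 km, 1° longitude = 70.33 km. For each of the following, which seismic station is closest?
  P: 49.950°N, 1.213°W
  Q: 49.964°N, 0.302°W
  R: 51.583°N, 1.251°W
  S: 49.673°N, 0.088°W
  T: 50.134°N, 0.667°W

P→A; Q→B; R→C; S→B; T→A

P at 49.950°N, 1.213°W:
  A: 21.161 km
  B: 81.695 km
  C: 118.860 km
  D: 202.942 km
  E: 78.718 km
  → nearest: A (21.161 km)
Q at 49.964°N, 0.302°W:
  A: 51.072 km
  B: 35.850 km
  C: 138.922 km
  D: 177.234 km
  E: 76.106 km
  → nearest: B (35.850 km)
R at 51.583°N, 1.251°W:
  A: 196.990 km
  B: 228.005 km
  C: 64.021 km
  D: 107.029 km
  E: 116.302 km
  → nearest: C (64.021 km)
S at 49.673°N, 0.088°W:
  A: 65.678 km
  B: 4.580 km
  C: 174.373 km
  D: 206.566 km
  E: 111.820 km
  → nearest: B (4.580 km)
T at 50.134°N, 0.667°W:
  A: 41.671 km
  B: 64.435 km
  C: 109.696 km
  D: 167.179 km
  E: 51.000 km
  → nearest: A (41.671 km)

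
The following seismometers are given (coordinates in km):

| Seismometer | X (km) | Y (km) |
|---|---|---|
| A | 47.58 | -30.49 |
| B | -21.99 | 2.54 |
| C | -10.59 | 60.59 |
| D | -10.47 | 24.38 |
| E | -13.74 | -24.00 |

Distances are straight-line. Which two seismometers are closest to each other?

B and D

Pairwise distances:
B–D: √((11.52)² + (21.84)²) = √(132.7104 + 476.9856) = 24.69 km
B–E: √((8.25)² + (-26.54)²) = √(68.0625 + 704.3716) = 27.79 km
C–D: √((0.12)² + (-36.21)²) = √(0.0144 + 1311.1641) = 36.21 km
D–E: √((-3.27)² + (-48.38)²) = √(10.6929 + 2340.6244) = 48.49 km
B–C: √((11.40)² + (58.05)²) = √(129.9600 + 3369.8025) = 59.16 km
A–E: √((-61.32)² + (6.49)²) = √(3760.1424 + 42.1201) = 61.66 km
A–B: √((-69.57)² + (33.03)²) = √(4839.9849 + 1090.9809) = 77.01 km
A–D: √((-58.05)² + (54.87)²) = √(3369.8025 + 3010.7169) = 79.88 km
C–E: √((-3.15)² + (-84.59)²) = √(9.9225 + 7155.4681) = 84.65 km
A–C: √((-58.17)² + (91.08)²) = √(3383.7489 + 8295.5664) = 108.07 km
Closest pair: B–D at 24.69 km.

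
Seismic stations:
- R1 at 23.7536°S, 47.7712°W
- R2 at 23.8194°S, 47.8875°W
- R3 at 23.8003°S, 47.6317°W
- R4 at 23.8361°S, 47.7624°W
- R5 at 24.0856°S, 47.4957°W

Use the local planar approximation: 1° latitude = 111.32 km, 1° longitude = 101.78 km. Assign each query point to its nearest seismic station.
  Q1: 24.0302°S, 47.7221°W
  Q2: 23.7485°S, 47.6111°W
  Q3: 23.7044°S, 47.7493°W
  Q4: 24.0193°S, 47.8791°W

Q1 at 24.0302°S, 47.7221°W:
  R1: 31.1940 km
  R2: 28.8801 km
  R3: 27.1962 km
  R4: 21.9931 km
  R5: 23.8540 km
  → nearest: R4 (21.9931 km)
Q2 at 23.7485°S, 47.6111°W:
  R1: 16.3049 km
  R2: 29.2182 km
  R3: 6.1357 km
  R4: 18.2273 km
  R5: 39.3212 km
  → nearest: R3 (6.1357 km)
Q3 at 23.7044°S, 47.7493°W:
  R1: 5.9131 km
  R2: 19.0194 km
  R3: 16.0385 km
  R4: 14.7213 km
  R5: 49.6686 km
  → nearest: R1 (5.9131 km)
Q4 at 24.0193°S, 47.8791°W:
  R1: 31.5507 km
  R2: 22.2693 km
  R3: 35.0484 km
  R4: 23.6006 km
  R5: 39.7143 km
  → nearest: R2 (22.2693 km)

Q1→R4; Q2→R3; Q3→R1; Q4→R2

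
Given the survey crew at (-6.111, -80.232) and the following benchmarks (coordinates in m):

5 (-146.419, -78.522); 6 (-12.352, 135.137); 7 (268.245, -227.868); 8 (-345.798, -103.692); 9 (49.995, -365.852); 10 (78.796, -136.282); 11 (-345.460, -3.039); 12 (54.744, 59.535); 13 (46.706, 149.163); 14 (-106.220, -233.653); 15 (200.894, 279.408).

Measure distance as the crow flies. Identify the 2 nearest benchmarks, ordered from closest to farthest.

10, 5

Distances from (-6.111, -80.232):
5: 140.318 m
6: 215.459 m
7: 311.557 m
8: 340.496 m
9: 291.078 m
10: 101.739 m
11: 348.018 m
12: 152.441 m
13: 235.397 m
14: 183.193 m
15: 414.960 m
Sorted: 10 (101.739 m) < 5 (140.318 m) < 12 (152.441 m) < 14 (183.193 m) < …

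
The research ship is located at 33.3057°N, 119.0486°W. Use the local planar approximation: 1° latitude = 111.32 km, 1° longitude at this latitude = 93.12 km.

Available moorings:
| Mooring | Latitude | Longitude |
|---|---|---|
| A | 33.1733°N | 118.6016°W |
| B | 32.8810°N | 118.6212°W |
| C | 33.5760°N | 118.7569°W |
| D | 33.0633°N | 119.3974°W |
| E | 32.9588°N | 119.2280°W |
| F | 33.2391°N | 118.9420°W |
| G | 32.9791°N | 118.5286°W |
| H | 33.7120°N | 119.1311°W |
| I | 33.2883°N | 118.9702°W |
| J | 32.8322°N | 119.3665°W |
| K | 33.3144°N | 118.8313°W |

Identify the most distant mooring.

Distances from 33.3057°N, 119.0486°W:
A: 44.1570 km
B: 61.7994 km
C: 40.5368 km
D: 42.2268 km
E: 42.0755 km
F: 12.3896 km
G: 60.5522 km
H: 45.8771 km
I: 7.5532 km
J: 60.4539 km
K: 20.2581 km
Maximum: B at 61.7994 km.

B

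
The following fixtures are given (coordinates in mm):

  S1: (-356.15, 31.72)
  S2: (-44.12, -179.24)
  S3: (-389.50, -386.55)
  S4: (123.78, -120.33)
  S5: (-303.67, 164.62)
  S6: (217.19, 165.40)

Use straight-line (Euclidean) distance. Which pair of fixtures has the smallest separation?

S1 and S5

Pairwise distances:
S1–S2: 376.65 mm
S1–S3: 419.60 mm
S1–S4: 503.44 mm
S1–S5: 142.89 mm
S1–S6: 588.72 mm
S2–S3: 402.82 mm
S2–S4: 177.93 mm
S2–S5: 430.82 mm
S2–S6: 432.50 mm
S3–S4: 578.21 mm
S3–S5: 557.81 mm
S3–S6: 820.20 mm
S4–S5: 513.72 mm
S4–S6: 300.61 mm
S5–S6: 520.86 mm
Closest pair: S1–S5 at 142.89 mm.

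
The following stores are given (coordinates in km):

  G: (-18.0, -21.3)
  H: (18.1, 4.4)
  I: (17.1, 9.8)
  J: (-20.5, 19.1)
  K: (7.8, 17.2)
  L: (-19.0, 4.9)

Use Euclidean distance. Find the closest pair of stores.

Pairwise distances:
G–H: 44.3 km
G–I: 46.9 km
G–J: 40.5 km
G–K: 46.3 km
G–L: 26.2 km
H–I: 5.5 km
H–J: 41.3 km
H–K: 16.4 km
H–L: 37.1 km
I–J: 38.7 km
I–K: 11.9 km
I–L: 36.4 km
J–K: 28.4 km
J–L: 14.3 km
K–L: 29.5 km
Closest pair: H–I at 5.5 km.

H and I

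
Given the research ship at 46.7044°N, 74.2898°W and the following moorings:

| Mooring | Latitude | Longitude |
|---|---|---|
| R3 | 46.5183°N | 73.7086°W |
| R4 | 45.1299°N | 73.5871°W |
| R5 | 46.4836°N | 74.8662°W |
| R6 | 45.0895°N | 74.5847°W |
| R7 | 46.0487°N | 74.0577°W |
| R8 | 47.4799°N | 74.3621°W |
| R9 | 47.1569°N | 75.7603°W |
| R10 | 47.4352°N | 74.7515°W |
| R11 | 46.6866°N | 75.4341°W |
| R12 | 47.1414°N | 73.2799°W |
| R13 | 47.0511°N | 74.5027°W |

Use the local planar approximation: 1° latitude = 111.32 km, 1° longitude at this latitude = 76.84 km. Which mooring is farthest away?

Distances from 46.7044°N, 74.2898°W:
R3: √((-0.1861·111.32)² + (0.5812·76.84)²) = √(429.179670 + 1994.462723) = 49.2305 km
R4: √((-1.5745·111.32)² + (0.7027·76.84)²) = √(30720.743715 + 2915.510565) = 183.4019 km
R5: √((-0.2208·111.32)² + (-0.5764·76.84)²) = √(604.149657 + 1961.655122) = 50.6538 km
R6: √((-1.6149·111.32)² + (-0.2949·76.84)²) = √(32317.493073 + 513.480857) = 181.1932 km
R7: √((-0.6557·111.32)² + (0.2321·76.84)²) = √(5327.908560 + 318.071673) = 75.1397 km
R8: √((0.7755·111.32)² + (-0.0723·76.84)²) = √(7452.637537 + 30.863936) = 86.5072 km
R9: √((0.4525·111.32)² + (-1.4705·76.84)²) = √(2537.368607 + 12767.467766) = 123.7127 km
R10: √((0.7308·111.32)² + (-0.4617·76.84)²) = √(6618.254638 + 1258.619516) = 88.7518 km
R11: √((-0.0178·111.32)² + (-1.1443·76.84)²) = √(3.926326 + 7731.335294) = 87.9503 km
R12: √((0.4370·111.32)² + (1.0099·76.84)²) = √(2366.515042 + 6021.871124) = 91.5881 km
R13: √((0.3467·111.32)² + (-0.2129·76.84)²) = √(1489.546545 + 267.624603) = 41.9186 km
Maximum: R4 at 183.4019 km.

R4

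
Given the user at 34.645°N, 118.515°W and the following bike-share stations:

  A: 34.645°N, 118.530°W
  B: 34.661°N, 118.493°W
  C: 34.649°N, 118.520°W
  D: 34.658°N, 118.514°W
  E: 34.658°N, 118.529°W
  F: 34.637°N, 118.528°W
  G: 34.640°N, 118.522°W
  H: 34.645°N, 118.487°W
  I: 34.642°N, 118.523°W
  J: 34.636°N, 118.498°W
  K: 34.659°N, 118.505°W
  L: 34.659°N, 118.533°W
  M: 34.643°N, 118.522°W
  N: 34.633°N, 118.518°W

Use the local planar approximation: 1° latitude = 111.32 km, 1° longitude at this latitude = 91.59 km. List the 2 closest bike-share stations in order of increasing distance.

Distances from 34.645°N, 118.515°W:
A: √((0.000·111.32)² + (-0.015·91.59)²) = √(0.00000 + 1.88746) = 1.374 km
B: √((0.016·111.32)² + (0.022·91.59)²) = √(3.17239 + 4.06014) = 2.689 km
C: √((0.004·111.32)² + (-0.005·91.59)²) = √(0.19827 + 0.20972) = 0.639 km
D: √((0.013·111.32)² + (0.001·91.59)²) = √(2.09427 + 0.00839) = 1.450 km
E: √((0.013·111.32)² + (-0.014·91.59)²) = √(2.09427 + 1.64419) = 1.934 km
F: √((-0.008·111.32)² + (-0.013·91.59)²) = √(0.79310 + 1.41770) = 1.487 km
G: √((-0.005·111.32)² + (-0.007·91.59)²) = √(0.30980 + 0.41105) = 0.849 km
H: √((0.000·111.32)² + (0.028·91.59)²) = √(0.00000 + 6.57676) = 2.565 km
I: √((-0.003·111.32)² + (-0.008·91.59)²) = √(0.11153 + 0.53688) = 0.805 km
J: √((-0.009·111.32)² + (0.017·91.59)²) = √(1.00376 + 2.42434) = 1.852 km
K: √((0.014·111.32)² + (0.010·91.59)²) = √(2.42886 + 0.83887) = 1.808 km
L: √((0.014·111.32)² + (-0.018·91.59)²) = √(2.42886 + 2.71795) = 2.269 km
M: √((-0.002·111.32)² + (-0.007·91.59)²) = √(0.04957 + 0.41105) = 0.679 km
N: √((-0.012·111.32)² + (-0.003·91.59)²) = √(1.78447 + 0.07550) = 1.364 km
Sorted: C (0.639 km) < M (0.679 km) < I (0.805 km) < G (0.849 km) < …

C, M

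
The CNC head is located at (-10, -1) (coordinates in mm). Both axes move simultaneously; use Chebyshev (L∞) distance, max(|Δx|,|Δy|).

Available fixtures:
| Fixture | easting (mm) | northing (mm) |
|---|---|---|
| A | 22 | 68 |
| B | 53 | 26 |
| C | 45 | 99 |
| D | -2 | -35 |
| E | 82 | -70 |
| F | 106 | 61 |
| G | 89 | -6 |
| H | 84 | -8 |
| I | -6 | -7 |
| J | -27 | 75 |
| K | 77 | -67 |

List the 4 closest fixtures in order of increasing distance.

I, D, B, A

Distances from (-10, -1):
A: max(|32|, |69|) = 69 mm
B: max(|63|, |27|) = 63 mm
C: max(|55|, |100|) = 100 mm
D: max(|8|, |-34|) = 34 mm
E: max(|92|, |-69|) = 92 mm
F: max(|116|, |62|) = 116 mm
G: max(|99|, |-5|) = 99 mm
H: max(|94|, |-7|) = 94 mm
I: max(|4|, |-6|) = 6 mm
J: max(|-17|, |76|) = 76 mm
K: max(|87|, |-66|) = 87 mm
Sorted: I (6 mm) < D (34 mm) < B (63 mm) < A (69 mm) < J (76 mm) < K (87 mm) < …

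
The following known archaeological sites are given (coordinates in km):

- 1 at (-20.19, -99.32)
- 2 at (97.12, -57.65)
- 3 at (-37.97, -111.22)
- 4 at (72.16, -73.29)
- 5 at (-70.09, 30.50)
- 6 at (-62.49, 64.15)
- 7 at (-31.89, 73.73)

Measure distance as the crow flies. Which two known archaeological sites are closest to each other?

1 and 3

Pairwise distances:
1–2: √((117.31)² + (41.67)²) = √(13761.6361 + 1736.3889) = 124.49 km
1–3: √((-17.78)² + (-11.90)²) = √(316.1284 + 141.6100) = 21.39 km
1–4: √((92.35)² + (26.03)²) = √(8528.5225 + 677.5609) = 95.95 km
1–5: √((-49.90)² + (129.82)²) = √(2490.0100 + 16853.2324) = 139.08 km
1–6: √((-42.30)² + (163.47)²) = √(1789.2900 + 26722.4409) = 168.85 km
1–7: √((-11.70)² + (173.05)²) = √(136.8900 + 29946.3025) = 173.45 km
2–3: √((-135.09)² + (-53.57)²) = √(18249.3081 + 2869.7449) = 145.32 km
2–4: √((-24.96)² + (-15.64)²) = √(623.0016 + 244.6096) = 29.46 km
2–5: √((-167.21)² + (88.15)²) = √(27959.1841 + 7770.4225) = 189.02 km
2–6: √((-159.61)² + (121.80)²) = √(25475.3521 + 14835.2400) = 200.77 km
2–7: √((-129.01)² + (131.38)²) = √(16643.5801 + 17260.7044) = 184.13 km
3–4: √((110.13)² + (37.93)²) = √(12128.6169 + 1438.6849) = 116.48 km
3–5: √((-32.12)² + (141.72)²) = √(1031.6944 + 20084.5584) = 145.31 km
3–6: √((-24.52)² + (175.37)²) = √(601.2304 + 30754.6369) = 177.08 km
3–7: √((6.08)² + (184.95)²) = √(36.9664 + 34206.5025) = 185.05 km
4–5: √((-142.25)² + (103.79)²) = √(20235.0625 + 10772.3641) = 176.09 km
4–6: √((-134.65)² + (137.44)²) = √(18130.6225 + 18889.7536) = 192.41 km
4–7: √((-104.05)² + (147.02)²) = √(10826.4025 + 21614.8804) = 180.11 km
5–6: √((7.60)² + (33.65)²) = √(57.7600 + 1132.3225) = 34.50 km
5–7: √((38.20)² + (43.23)²) = √(1459.2400 + 1868.8329) = 57.69 km
6–7: √((30.60)² + (9.58)²) = √(936.3600 + 91.7764) = 32.06 km
Closest pair: 1–3 at 21.39 km.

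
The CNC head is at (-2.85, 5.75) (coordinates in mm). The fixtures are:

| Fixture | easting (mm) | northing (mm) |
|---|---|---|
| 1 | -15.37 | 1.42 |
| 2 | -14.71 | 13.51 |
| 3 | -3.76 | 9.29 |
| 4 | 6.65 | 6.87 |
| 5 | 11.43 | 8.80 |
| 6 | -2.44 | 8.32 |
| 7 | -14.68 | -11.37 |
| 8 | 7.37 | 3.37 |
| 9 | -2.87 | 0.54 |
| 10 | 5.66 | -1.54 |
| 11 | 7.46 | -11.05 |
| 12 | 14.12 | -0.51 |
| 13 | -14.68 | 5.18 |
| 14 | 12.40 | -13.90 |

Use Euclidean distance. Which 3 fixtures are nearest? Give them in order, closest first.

Distances from (-2.85, 5.75):
1: √((-12.52)² + (-4.33)²) = √(156.7504 + 18.7489) = 13.25 mm
2: √((-11.86)² + (7.76)²) = √(140.6596 + 60.2176) = 14.17 mm
3: √((-0.91)² + (3.54)²) = √(0.8281 + 12.5316) = 3.66 mm
4: √((9.50)² + (1.12)²) = √(90.2500 + 1.2544) = 9.57 mm
5: √((14.28)² + (3.05)²) = √(203.9184 + 9.3025) = 14.60 mm
6: √((0.41)² + (2.57)²) = √(0.1681 + 6.6049) = 2.60 mm
7: √((-11.83)² + (-17.12)²) = √(139.9489 + 293.0944) = 20.81 mm
8: √((10.22)² + (-2.38)²) = √(104.4484 + 5.6644) = 10.49 mm
9: √((-0.02)² + (-5.21)²) = √(0.0004 + 27.1441) = 5.21 mm
10: √((8.51)² + (-7.29)²) = √(72.4201 + 53.1441) = 11.21 mm
11: √((10.31)² + (-16.80)²) = √(106.2961 + 282.2400) = 19.71 mm
12: √((16.97)² + (-6.26)²) = √(287.9809 + 39.1876) = 18.09 mm
13: √((-11.83)² + (-0.57)²) = √(139.9489 + 0.3249) = 11.84 mm
14: √((15.25)² + (-19.65)²) = √(232.5625 + 386.1225) = 24.87 mm
Sorted: 6 (2.60 mm) < 3 (3.66 mm) < 9 (5.21 mm) < 4 (9.57 mm) < 8 (10.49 mm) < …

6, 3, 9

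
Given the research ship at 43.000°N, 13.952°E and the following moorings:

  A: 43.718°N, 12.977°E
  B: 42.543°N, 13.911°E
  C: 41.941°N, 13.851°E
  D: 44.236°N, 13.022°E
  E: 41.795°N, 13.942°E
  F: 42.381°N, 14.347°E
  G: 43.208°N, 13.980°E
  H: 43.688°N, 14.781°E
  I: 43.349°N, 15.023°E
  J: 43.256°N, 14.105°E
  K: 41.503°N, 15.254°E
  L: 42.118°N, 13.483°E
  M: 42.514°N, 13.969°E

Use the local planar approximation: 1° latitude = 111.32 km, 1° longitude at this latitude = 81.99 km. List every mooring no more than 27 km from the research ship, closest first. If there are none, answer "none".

G

Distances from 43.000°N, 13.952°E:
A: 113.044 km
B: 50.984 km
C: 118.178 km
D: 157.307 km
E: 134.143 km
F: 76.138 km
G: 23.268 km
H: 102.399 km
I: 96.022 km
J: 31.137 km
K: 197.906 km
L: 105.446 km
M: 54.119 km
Threshold 27 km: G (23.268 km) is within range.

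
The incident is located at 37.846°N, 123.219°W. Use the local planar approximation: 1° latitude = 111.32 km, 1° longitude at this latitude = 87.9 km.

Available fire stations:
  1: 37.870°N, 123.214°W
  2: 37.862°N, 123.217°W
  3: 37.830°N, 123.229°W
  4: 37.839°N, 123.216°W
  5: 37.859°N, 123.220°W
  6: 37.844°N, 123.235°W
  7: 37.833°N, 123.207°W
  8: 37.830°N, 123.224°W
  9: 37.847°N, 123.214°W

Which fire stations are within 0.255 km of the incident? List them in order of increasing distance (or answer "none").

none

Distances from 37.846°N, 123.219°W:
1: 2.708 km
2: 1.790 km
3: 1.986 km
4: 0.823 km
5: 1.450 km
6: 1.424 km
7: 1.791 km
8: 1.835 km
9: 0.453 km
Threshold 0.255 km: none within range.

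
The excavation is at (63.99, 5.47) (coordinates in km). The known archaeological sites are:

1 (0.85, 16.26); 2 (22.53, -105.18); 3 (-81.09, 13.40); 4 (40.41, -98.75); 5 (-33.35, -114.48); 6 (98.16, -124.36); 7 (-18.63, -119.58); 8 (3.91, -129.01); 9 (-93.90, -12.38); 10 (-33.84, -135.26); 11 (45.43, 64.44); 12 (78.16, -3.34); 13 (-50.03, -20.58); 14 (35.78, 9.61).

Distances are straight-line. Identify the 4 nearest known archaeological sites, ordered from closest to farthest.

Distances from (63.99, 5.47):
1: √((-63.14)² + (10.79)²) = √(3986.6596 + 116.4241) = 64.06 km
2: √((-41.46)² + (-110.65)²) = √(1718.9316 + 12243.4225) = 118.16 km
3: √((-145.08)² + (7.93)²) = √(21048.2064 + 62.8849) = 145.30 km
4: √((-23.58)² + (-104.22)²) = √(556.0164 + 10861.8084) = 106.85 km
5: √((-97.34)² + (-119.95)²) = √(9475.0756 + 14388.0025) = 154.48 km
6: √((34.17)² + (-129.83)²) = √(1167.5889 + 16855.8289) = 134.25 km
7: √((-82.62)² + (-125.05)²) = √(6826.0644 + 15637.5025) = 149.88 km
8: √((-60.08)² + (-134.48)²) = √(3609.6064 + 18084.8704) = 147.29 km
9: √((-157.89)² + (-17.85)²) = √(24929.2521 + 318.6225) = 158.90 km
10: √((-97.83)² + (-140.73)²) = √(9570.7089 + 19804.9329) = 171.39 km
11: √((-18.56)² + (58.97)²) = √(344.4736 + 3477.4609) = 61.82 km
12: √((14.17)² + (-8.81)²) = √(200.7889 + 77.6161) = 16.69 km
13: √((-114.02)² + (-26.05)²) = √(13000.5604 + 678.6025) = 116.96 km
14: √((-28.21)² + (4.14)²) = √(795.8041 + 17.1396) = 28.51 km
Sorted: 12 (16.69 km) < 14 (28.51 km) < 11 (61.82 km) < 1 (64.06 km) < 4 (106.85 km) < 13 (116.96 km) < …

12, 14, 11, 1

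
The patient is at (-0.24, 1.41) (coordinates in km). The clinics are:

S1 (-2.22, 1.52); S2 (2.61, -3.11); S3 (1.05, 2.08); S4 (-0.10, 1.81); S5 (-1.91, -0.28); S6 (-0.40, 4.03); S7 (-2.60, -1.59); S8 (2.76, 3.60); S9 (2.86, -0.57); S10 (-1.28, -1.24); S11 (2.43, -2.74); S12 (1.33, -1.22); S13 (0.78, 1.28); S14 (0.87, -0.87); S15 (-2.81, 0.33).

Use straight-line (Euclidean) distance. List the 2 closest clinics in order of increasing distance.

Distances from (-0.24, 1.41):
S1: √((-1.98)² + (0.11)²) = √(3.9204 + 0.0121) = 1.98 km
S2: √((2.85)² + (-4.52)²) = √(8.1225 + 20.4304) = 5.34 km
S3: √((1.29)² + (0.67)²) = √(1.6641 + 0.4489) = 1.45 km
S4: √((0.14)² + (0.40)²) = √(0.0196 + 0.1600) = 0.42 km
S5: √((-1.67)² + (-1.69)²) = √(2.7889 + 2.8561) = 2.38 km
S6: √((-0.16)² + (2.62)²) = √(0.0256 + 6.8644) = 2.62 km
S7: √((-2.36)² + (-3.00)²) = √(5.5696 + 9.0000) = 3.82 km
S8: √((3.00)² + (2.19)²) = √(9.0000 + 4.7961) = 3.71 km
S9: √((3.10)² + (-1.98)²) = √(9.6100 + 3.9204) = 3.68 km
S10: √((-1.04)² + (-2.65)²) = √(1.0816 + 7.0225) = 2.85 km
S11: √((2.67)² + (-4.15)²) = √(7.1289 + 17.2225) = 4.93 km
S12: √((1.57)² + (-2.63)²) = √(2.4649 + 6.9169) = 3.06 km
S13: √((1.02)² + (-0.13)²) = √(1.0404 + 0.0169) = 1.03 km
S14: √((1.11)² + (-2.28)²) = √(1.2321 + 5.1984) = 2.54 km
S15: √((-2.57)² + (-1.08)²) = √(6.6049 + 1.1664) = 2.79 km
Sorted: S4 (0.42 km) < S13 (1.03 km) < S3 (1.45 km) < S1 (1.98 km) < …

S4, S13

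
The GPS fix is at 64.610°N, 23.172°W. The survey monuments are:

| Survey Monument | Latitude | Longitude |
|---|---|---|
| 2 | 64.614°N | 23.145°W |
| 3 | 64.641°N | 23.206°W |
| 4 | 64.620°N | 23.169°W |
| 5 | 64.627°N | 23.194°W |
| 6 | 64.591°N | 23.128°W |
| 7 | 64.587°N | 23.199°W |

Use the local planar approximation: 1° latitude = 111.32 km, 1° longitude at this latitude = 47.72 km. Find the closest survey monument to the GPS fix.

4

Distances from 64.610°N, 23.172°W:
2: √((0.004·111.32)² + (0.027·47.72)²) = √(0.19827 + 1.66008) = 1.363 km
3: √((0.031·111.32)² + (-0.034·47.72)²) = √(11.90885 + 2.63244) = 3.813 km
4: √((0.010·111.32)² + (0.003·47.72)²) = √(1.23921 + 0.02049) = 1.122 km
5: √((0.017·111.32)² + (-0.022·47.72)²) = √(3.58133 + 1.10216) = 2.164 km
6: √((-0.019·111.32)² + (0.044·47.72)²) = √(4.47356 + 4.40866) = 2.980 km
7: √((-0.023·111.32)² + (-0.027·47.72)²) = √(6.55544 + 1.66008) = 2.866 km
Minimum: 4 at 1.122 km.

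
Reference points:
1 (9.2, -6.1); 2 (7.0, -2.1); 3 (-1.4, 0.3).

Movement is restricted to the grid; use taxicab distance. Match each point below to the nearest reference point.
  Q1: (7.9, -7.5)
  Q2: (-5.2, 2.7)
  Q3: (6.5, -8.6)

Q1→1; Q2→3; Q3→1

Q1 at (7.9, -7.5):
  1: |1.3| + |1.4| = 1.3 + 1.4 = 2.7
  2: |-0.9| + |5.4| = 0.9 + 5.4 = 6.3
  3: |-9.3| + |7.8| = 9.3 + 7.8 = 17.1
  → nearest: 1 (2.7)
Q2 at (-5.2, 2.7):
  1: |14.4| + |-8.8| = 14.4 + 8.8 = 23.2
  2: |12.2| + |-4.8| = 12.2 + 4.8 = 17.0
  3: |3.8| + |-2.4| = 3.8 + 2.4 = 6.2
  → nearest: 3 (6.2)
Q3 at (6.5, -8.6):
  1: |2.7| + |2.5| = 2.7 + 2.5 = 5.2
  2: |0.5| + |6.5| = 0.5 + 6.5 = 7.0
  3: |-7.9| + |8.9| = 7.9 + 8.9 = 16.8
  → nearest: 1 (5.2)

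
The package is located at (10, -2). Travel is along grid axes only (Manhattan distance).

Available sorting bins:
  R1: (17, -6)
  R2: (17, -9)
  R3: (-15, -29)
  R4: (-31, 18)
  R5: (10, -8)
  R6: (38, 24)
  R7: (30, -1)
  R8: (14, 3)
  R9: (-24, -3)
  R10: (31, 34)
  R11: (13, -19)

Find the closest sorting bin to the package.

R5

Distances from (10, -2):
R1: |7| + |-4| = 7 + 4 = 11
R2: |7| + |-7| = 7 + 7 = 14
R3: |-25| + |-27| = 25 + 27 = 52
R4: |-41| + |20| = 41 + 20 = 61
R5: |0| + |-6| = 0 + 6 = 6
R6: |28| + |26| = 28 + 26 = 54
R7: |20| + |1| = 20 + 1 = 21
R8: |4| + |5| = 4 + 5 = 9
R9: |-34| + |-1| = 34 + 1 = 35
R10: |21| + |36| = 21 + 36 = 57
R11: |3| + |-17| = 3 + 17 = 20
Minimum: R5 at 6.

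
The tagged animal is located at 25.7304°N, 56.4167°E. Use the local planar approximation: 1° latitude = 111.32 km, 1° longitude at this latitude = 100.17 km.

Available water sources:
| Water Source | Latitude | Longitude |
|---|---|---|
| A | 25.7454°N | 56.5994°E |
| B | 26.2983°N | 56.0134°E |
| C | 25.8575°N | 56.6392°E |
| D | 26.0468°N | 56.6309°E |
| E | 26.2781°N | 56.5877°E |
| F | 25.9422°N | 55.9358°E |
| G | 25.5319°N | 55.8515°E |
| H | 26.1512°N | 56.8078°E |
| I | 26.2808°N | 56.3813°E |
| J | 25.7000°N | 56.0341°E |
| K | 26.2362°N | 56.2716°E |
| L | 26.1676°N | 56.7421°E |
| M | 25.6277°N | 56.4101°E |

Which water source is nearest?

M

Distances from 25.7304°N, 56.4167°E:
A: 18.3771 km
B: 75.0243 km
C: 26.3995 km
D: 41.2425 km
E: 63.3304 km
F: 53.6323 km
G: 60.7755 km
H: 61.0664 km
I: 61.3731 km
J: 38.4742 km
K: 58.1514 km
L: 58.5759 km
M: 11.4517 km
Minimum: M at 11.4517 km.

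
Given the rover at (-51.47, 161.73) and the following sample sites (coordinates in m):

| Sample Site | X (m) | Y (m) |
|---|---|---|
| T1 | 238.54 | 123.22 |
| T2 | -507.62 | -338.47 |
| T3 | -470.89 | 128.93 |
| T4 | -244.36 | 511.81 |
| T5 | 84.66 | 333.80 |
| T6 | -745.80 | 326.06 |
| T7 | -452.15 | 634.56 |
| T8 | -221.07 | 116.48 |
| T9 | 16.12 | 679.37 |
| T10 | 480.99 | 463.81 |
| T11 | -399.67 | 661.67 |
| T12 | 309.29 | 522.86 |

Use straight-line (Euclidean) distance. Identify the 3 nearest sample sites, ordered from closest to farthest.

Distances from (-51.47, 161.73):
T1: √((290.01)² + (-38.51)²) = √(84105.8001 + 1483.0201) = 292.56 m
T2: √((-456.15)² + (-500.20)²) = √(208072.8225 + 250200.0400) = 676.96 m
T3: √((-419.42)² + (-32.80)²) = √(175913.1364 + 1075.8400) = 420.70 m
T4: √((-192.89)² + (350.08)²) = √(37206.5521 + 122556.0064) = 399.70 m
T5: √((136.13)² + (172.07)²) = √(18531.3769 + 29608.0849) = 219.41 m
T6: √((-694.33)² + (164.33)²) = √(482094.1489 + 27004.3489) = 713.51 m
T7: √((-400.68)² + (472.83)²) = √(160544.4624 + 223568.2089) = 619.77 m
T8: √((-169.60)² + (-45.25)²) = √(28764.1600 + 2047.5625) = 175.53 m
T9: √((67.59)² + (517.64)²) = √(4568.4081 + 267951.1696) = 522.03 m
T10: √((532.46)² + (302.08)²) = √(283513.6516 + 91252.3264) = 612.18 m
T11: √((-348.20)² + (499.94)²) = √(121243.2400 + 249940.0036) = 609.25 m
T12: √((360.76)² + (361.13)²) = √(130147.7776 + 130414.8769) = 510.45 m
Sorted: T8 (175.53 m) < T5 (219.41 m) < T1 (292.56 m) < T4 (399.70 m) < T3 (420.70 m) < …

T8, T5, T1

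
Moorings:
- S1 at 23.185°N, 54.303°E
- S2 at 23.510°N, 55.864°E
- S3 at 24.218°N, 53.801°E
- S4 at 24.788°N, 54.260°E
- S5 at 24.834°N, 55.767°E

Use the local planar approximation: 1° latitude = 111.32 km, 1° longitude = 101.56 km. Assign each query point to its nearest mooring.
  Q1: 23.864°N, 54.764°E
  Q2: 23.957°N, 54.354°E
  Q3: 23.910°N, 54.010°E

Q1 at 23.864°N, 54.764°E:
  S1: √((-0.679·111.32)² + (-0.461·101.56)²) = √(5713.28572 + 2192.03374) = 88.912 km
  S2: √((-0.354·111.32)² + (1.100·101.56)²) = √(1552.93372 + 12480.46466) = 118.463 km
  S3: √((0.354·111.32)² + (-0.963·101.56)²) = √(1552.93372 + 9565.28597) = 105.443 km
  S4: √((0.924·111.32)² + (-0.504·101.56)²) = √(10580.11377 + 2620.03117) = 114.892 km
  S5: √((0.970·111.32)² + (1.003·101.56)²) = √(11659.76678 + 10376.41303) = 148.446 km
  → nearest: S1 (88.912 km)
Q2 at 23.957°N, 54.354°E:
  S1: √((-0.772·111.32)² + (-0.051·101.56)²) = √(7385.51860 + 26.82784) = 86.095 km
  S2: √((-0.447·111.32)² + (1.510·101.56)²) = √(2476.06158 + 23517.94005) = 161.227 km
  S3: √((0.261·111.32)² + (-0.553·101.56)²) = √(844.16513 + 3154.24662) = 63.233 km
  S4: √((0.831·111.32)² + (-0.094·101.56)²) = √(8557.53025 + 91.13834) = 92.998 km
  S5: √((0.877·111.32)² + (1.413·101.56)²) = √(9531.15609 + 20593.47838) = 173.564 km
  → nearest: S3 (63.233 km)
Q3 at 23.910°N, 54.010°E:
  S1: √((-0.725·111.32)² + (0.293·101.56)²) = √(6513.61985 + 885.48381) = 86.018 km
  S2: √((-0.400·111.32)² + (1.854·101.56)²) = √(1982.74278 + 35453.96764) = 193.486 km
  S3: √((0.308·111.32)² + (-0.209·101.56)²) = √(1175.56820 + 450.54477) = 40.325 km
  S4: √((0.878·111.32)² + (0.250·101.56)²) = √(9552.90430 + 644.65210) = 100.983 km
  S5: √((0.924·111.32)² + (1.757·101.56)²) = √(10580.11377 + 31841.16193) = 205.964 km
  → nearest: S3 (40.325 km)

Q1→S1; Q2→S3; Q3→S3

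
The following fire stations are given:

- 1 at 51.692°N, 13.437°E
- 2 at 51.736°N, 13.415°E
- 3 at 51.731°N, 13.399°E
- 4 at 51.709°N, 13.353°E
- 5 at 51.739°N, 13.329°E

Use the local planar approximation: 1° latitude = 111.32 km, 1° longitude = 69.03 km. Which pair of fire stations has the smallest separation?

2 and 3

Pairwise distances:
2–3: 1.237 km
4–5: 3.728 km
3–4: 4.010 km
3–5: 4.913 km
1–3: 5.072 km
1–2: 5.128 km
2–4: 5.230 km
2–5: 5.946 km
1–4: 6.100 km
1–5: 9.108 km
Closest pair: 2–3 at 1.237 km.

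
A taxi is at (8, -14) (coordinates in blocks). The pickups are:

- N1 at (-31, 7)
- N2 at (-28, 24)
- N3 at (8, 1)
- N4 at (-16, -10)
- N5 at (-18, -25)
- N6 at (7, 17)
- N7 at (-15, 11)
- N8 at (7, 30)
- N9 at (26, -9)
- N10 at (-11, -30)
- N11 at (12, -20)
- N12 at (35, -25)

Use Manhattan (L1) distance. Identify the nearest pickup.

Distances from (8, -14):
N1: 60 blocks
N2: 74 blocks
N3: 15 blocks
N4: 28 blocks
N5: 37 blocks
N6: 32 blocks
N7: 48 blocks
N8: 45 blocks
N9: 23 blocks
N10: 35 blocks
N11: 10 blocks
N12: 38 blocks
Minimum: N11 at 10 blocks.

N11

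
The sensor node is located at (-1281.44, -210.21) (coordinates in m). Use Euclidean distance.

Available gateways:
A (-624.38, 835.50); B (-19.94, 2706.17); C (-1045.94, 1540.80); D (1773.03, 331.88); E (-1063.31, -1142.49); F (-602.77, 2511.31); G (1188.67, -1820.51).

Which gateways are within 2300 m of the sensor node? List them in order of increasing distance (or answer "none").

Distances from (-1281.44, -210.21):
A: √((657.06)² + (1045.71)²) = √(431727.8436 + 1093509.4041) = 1235.00 m
B: √((1261.50)² + (2916.38)²) = √(1591382.2500 + 8505272.3044) = 3177.52 m
C: √((235.50)² + (1751.01)²) = √(55460.2500 + 3066036.0201) = 1766.78 m
D: √((3054.47)² + (542.09)²) = √(9329786.9809 + 293861.5681) = 3102.20 m
E: √((218.13)² + (-932.28)²) = √(47580.6969 + 869145.9984) = 957.46 m
F: √((678.67)² + (2721.52)²) = √(460592.9689 + 7406671.1104) = 2804.86 m
G: √((2470.11)² + (-1610.30)²) = √(6101443.4121 + 2593066.0900) = 2948.65 m
Threshold 2300 m: E (957.46 m), A (1235.00 m), C (1766.78 m) are within range.

E, A, C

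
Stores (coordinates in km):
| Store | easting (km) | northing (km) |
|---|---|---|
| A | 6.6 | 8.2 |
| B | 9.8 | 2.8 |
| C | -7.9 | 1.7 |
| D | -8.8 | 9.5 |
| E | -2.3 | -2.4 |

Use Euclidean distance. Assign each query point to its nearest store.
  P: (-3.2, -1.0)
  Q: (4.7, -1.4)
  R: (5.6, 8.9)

P→E; Q→B; R→A

P at (-3.2, -1.0):
  A: 13.4 km
  B: 13.5 km
  C: 5.4 km
  D: 11.9 km
  E: 1.7 km
  → nearest: E (1.7 km)
Q at (4.7, -1.4):
  A: 9.8 km
  B: 6.6 km
  C: 13.0 km
  D: 17.4 km
  E: 7.1 km
  → nearest: B (6.6 km)
R at (5.6, 8.9):
  A: 1.2 km
  B: 7.4 km
  C: 15.3 km
  D: 14.4 km
  E: 13.8 km
  → nearest: A (1.2 km)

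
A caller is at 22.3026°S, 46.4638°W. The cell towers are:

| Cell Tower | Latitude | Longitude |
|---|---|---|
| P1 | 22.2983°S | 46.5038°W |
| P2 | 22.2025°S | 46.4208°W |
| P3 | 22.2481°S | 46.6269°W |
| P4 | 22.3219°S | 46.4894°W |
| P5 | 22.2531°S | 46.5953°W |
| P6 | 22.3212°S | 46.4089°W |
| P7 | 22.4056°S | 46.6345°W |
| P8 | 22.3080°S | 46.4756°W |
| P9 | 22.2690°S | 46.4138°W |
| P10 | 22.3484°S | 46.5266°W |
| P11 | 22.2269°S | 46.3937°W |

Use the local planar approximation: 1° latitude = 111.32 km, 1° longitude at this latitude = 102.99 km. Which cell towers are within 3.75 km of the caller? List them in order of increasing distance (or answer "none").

Distances from 22.3026°S, 46.4638°W:
P1: 4.1473 km
P2: 11.9909 km
P3: 17.8597 km
P4: 3.4011 km
P5: 14.6213 km
P6: 6.0213 km
P7: 20.9890 km
P8: 1.3558 km
P9: 6.3646 km
P10: 8.2357 km
P11: 11.0967 km
Threshold 3.75 km: P8 (1.3558 km), P4 (3.4011 km) are within range.

P8, P4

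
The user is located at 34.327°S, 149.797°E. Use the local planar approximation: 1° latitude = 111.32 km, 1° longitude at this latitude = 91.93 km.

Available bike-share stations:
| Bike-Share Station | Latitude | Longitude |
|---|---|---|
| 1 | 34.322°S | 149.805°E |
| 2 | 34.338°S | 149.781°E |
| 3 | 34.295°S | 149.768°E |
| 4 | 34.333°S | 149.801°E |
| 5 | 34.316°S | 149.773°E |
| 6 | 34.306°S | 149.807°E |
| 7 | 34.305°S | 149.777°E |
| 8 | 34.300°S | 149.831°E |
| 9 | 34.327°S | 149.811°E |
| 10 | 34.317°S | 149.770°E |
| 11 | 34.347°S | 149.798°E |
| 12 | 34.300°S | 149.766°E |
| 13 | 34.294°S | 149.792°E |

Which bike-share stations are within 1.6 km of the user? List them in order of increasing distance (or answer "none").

4, 1, 9

Distances from 34.327°S, 149.797°E:
1: √((0.005·111.32)² + (0.008·91.93)²) = √(0.30980 + 0.54087) = 0.922 km
2: √((-0.011·111.32)² + (-0.016·91.93)²) = √(1.49945 + 2.16349) = 1.914 km
3: √((0.032·111.32)² + (-0.029·91.93)²) = √(12.68955 + 7.10740) = 4.449 km
4: √((-0.006·111.32)² + (0.004·91.93)²) = √(0.44612 + 0.13522) = 0.762 km
5: √((0.011·111.32)² + (-0.024·91.93)²) = √(1.49945 + 4.86785) = 2.523 km
6: √((0.021·111.32)² + (0.010·91.93)²) = √(5.46493 + 0.84511) = 2.512 km
7: √((0.022·111.32)² + (-0.020·91.93)²) = √(5.99780 + 3.38045) = 3.062 km
8: √((0.027·111.32)² + (0.034·91.93)²) = √(9.03387 + 9.76950) = 4.336 km
9: √((0.000·111.32)² + (0.014·91.93)²) = √(0.00000 + 1.65642) = 1.287 km
10: √((0.010·111.32)² + (-0.027·91.93)²) = √(1.23921 + 6.16087) = 2.720 km
11: √((-0.020·111.32)² + (0.001·91.93)²) = √(4.95686 + 0.00845) = 2.228 km
12: √((0.027·111.32)² + (-0.031·91.93)²) = √(9.03387 + 8.12153) = 4.142 km
13: √((0.033·111.32)² + (-0.005·91.93)²) = √(13.49504 + 0.21128) = 3.702 km
Threshold 1.6 km: 4 (0.762 km), 1 (0.922 km), 9 (1.287 km) are within range.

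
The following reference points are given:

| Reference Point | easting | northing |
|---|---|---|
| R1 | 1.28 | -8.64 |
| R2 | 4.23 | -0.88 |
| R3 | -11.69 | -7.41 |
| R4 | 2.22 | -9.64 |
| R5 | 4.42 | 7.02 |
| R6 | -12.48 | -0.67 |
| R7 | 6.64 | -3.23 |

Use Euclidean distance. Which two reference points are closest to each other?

R1 and R4

Pairwise distances:
R1–R2: 8.30
R1–R3: 13.03
R1–R4: 1.37
R1–R5: 15.97
R1–R6: 15.90
R1–R7: 7.62
R2–R3: 17.21
R2–R4: 8.99
R2–R5: 7.90
R2–R6: 16.71
R2–R7: 3.37
R3–R4: 14.09
R3–R5: 21.63
R3–R6: 6.79
R3–R7: 18.80
R4–R5: 16.80
R4–R6: 17.22
R4–R7: 7.79
R5–R6: 18.57
R5–R7: 10.49
R6–R7: 19.29
Closest pair: R1–R4 at 1.37.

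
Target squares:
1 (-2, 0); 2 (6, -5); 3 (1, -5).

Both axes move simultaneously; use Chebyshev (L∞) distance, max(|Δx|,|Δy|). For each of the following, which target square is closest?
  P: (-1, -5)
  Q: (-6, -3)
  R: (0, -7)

P→3; Q→1; R→3

P at (-1, -5):
  1: 5
  2: 7
  3: 2
  → nearest: 3 (2)
Q at (-6, -3):
  1: 4
  2: 12
  3: 7
  → nearest: 1 (4)
R at (0, -7):
  1: 7
  2: 6
  3: 2
  → nearest: 3 (2)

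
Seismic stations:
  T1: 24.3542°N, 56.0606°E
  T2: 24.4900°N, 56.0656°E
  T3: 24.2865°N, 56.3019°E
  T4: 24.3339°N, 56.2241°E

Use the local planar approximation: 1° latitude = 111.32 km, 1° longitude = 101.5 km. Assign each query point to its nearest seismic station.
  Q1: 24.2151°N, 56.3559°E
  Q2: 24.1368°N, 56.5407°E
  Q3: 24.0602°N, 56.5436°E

Q1→T3; Q2→T3; Q3→T3

Q1 at 24.2151°N, 56.3559°E:
  T1: √((0.1391·111.32)² + (-0.2953·101.5)²) = √(239.773209 + 898.377732) = 33.7365 km
  T2: √((0.2749·111.32)² + (-0.2903·101.5)²) = √(936.474325 + 868.212744) = 42.4816 km
  T3: √((0.0714·111.32)² + (-0.0540·101.5)²) = √(63.174646 + 30.041361) = 9.6548 km
  T4: √((0.1188·111.32)² + (-0.1318·101.5)²) = √(174.895758 + 178.962857) = 18.8111 km
  → nearest: T3 (9.6548 km)
Q2 at 24.1368°N, 56.5407°E:
  T1: √((0.2174·111.32)² + (-0.4801·101.5)²) = √(585.686852 + 2374.627519) = 54.4088 km
  T2: √((0.3532·111.32)² + (-0.4751·101.5)²) = √(1545.922739 + 2325.423973) = 62.2201 km
  T3: √((0.1497·111.32)² + (-0.2388·101.5)²) = √(277.709026 + 587.490339) = 29.4143 km
  T4: √((0.1971·111.32)² + (-0.3166·101.5)²) = √(481.415029 + 1032.651798) = 38.9110 km
  → nearest: T3 (29.4143 km)
Q3 at 24.0602°N, 56.5436°E:
  T1: √((0.2940·111.32)² + (-0.4830·101.5)²) = √(1071.127220 + 2403.401600) = 58.9451 km
  T2: √((0.4298·111.32)² + (-0.4780·101.5)²) = √(2289.176177 + 2353.899289) = 68.1401 km
  T3: √((0.2263·111.32)² + (-0.2417·101.5)²) = √(634.622555 + 601.846010) = 35.1635 km
  T4: √((0.2737·111.32)² + (-0.3195·101.5)²) = √(928.316330 + 1051.656256) = 44.4969 km
  → nearest: T3 (35.1635 km)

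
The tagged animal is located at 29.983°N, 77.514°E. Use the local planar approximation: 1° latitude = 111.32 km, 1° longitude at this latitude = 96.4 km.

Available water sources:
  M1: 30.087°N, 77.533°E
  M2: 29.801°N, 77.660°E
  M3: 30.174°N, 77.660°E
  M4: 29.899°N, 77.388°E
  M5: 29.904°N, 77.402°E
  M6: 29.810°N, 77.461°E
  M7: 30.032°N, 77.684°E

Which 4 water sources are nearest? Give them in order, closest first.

Distances from 29.983°N, 77.514°E:
M1: 11.721 km
M2: 24.669 km
M3: 25.498 km
M4: 15.329 km
M5: 13.925 km
M6: 19.925 km
M7: 17.272 km
Sorted: M1 (11.721 km) < M5 (13.925 km) < M4 (15.329 km) < M7 (17.272 km) < M6 (19.925 km) < M2 (24.669 km) < …

M1, M5, M4, M7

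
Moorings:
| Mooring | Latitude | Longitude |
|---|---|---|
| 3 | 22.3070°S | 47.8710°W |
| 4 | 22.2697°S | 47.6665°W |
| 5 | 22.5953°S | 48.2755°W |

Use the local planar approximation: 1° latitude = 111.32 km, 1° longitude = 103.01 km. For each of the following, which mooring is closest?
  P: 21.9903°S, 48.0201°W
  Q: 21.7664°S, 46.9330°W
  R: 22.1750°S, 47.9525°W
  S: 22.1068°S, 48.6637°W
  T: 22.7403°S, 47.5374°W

P at 21.9903°S, 48.0201°W:
  3: √((-0.3167·111.32)² + (0.1491·103.01)²) = √(1242.918127 + 235.892461) = 38.4553 km
  4: √((-0.2794·111.32)² + (0.3536·103.01)²) = √(967.384665 + 1326.732253) = 47.8969 km
  5: √((-0.6050·111.32)² + (-0.2554·103.01)²) = √(4535.833922 + 692.150537) = 72.3048 km
  → nearest: 3 (38.4553 km)
Q at 21.7664°S, 46.9330°W:
  3: √((-0.5406·111.32)² + (-0.9380·103.01)²) = √(3621.583293 + 9336.077563) = 113.8317 km
  4: √((-0.5033·111.32)² + (-0.7335·103.01)²) = √(3139.064620 + 5708.986430) = 94.0641 km
  5: √((-0.8289·111.32)² + (-1.3425·103.01)²) = √(8514.333842 + 19124.379937) = 166.2490 km
  → nearest: 4 (94.0641 km)
R at 22.1750°S, 47.9525°W:
  3: √((-0.1320·111.32)² + (0.0815·103.01)²) = √(215.920689 + 70.481314) = 16.9234 km
  4: √((-0.0947·111.32)² + (0.2860·103.01)²) = √(111.133848 + 867.942272) = 31.2902 km
  5: √((-0.4203·111.32)² + (-0.3230·103.01)²) = √(2189.097855 + 1107.041289) = 57.4120 km
  → nearest: 3 (16.9234 km)
S at 22.1068°S, 48.6637°W:
  3: √((-0.2002·111.32)² + (0.7927·103.01)²) = √(496.677563 + 6667.706745) = 84.6427 km
  4: √((-0.1629·111.32)² + (0.9972·103.01)²) = √(328.842972 + 10551.721354) = 104.3099 km
  5: √((-0.4885·111.32)² + (0.3882·103.01)²) = √(2957.164823 + 1599.078693) = 67.5000 km
  → nearest: 5 (67.5000 km)
T at 22.7403°S, 47.5374°W:
  3: √((0.4333·111.32)² + (-0.3336·103.01)²) = √(2326.610980 + 1180.893843) = 59.2242 km
  4: √((0.4706·111.32)² + (-0.1291·103.01)²) = √(2744.417886 + 176.852523) = 54.0488 km
  5: √((0.1450·111.32)² + (-0.7381·103.01)²) = √(260.544794 + 5780.816516) = 77.7262 km
  → nearest: 4 (54.0488 km)

P→3; Q→4; R→3; S→5; T→4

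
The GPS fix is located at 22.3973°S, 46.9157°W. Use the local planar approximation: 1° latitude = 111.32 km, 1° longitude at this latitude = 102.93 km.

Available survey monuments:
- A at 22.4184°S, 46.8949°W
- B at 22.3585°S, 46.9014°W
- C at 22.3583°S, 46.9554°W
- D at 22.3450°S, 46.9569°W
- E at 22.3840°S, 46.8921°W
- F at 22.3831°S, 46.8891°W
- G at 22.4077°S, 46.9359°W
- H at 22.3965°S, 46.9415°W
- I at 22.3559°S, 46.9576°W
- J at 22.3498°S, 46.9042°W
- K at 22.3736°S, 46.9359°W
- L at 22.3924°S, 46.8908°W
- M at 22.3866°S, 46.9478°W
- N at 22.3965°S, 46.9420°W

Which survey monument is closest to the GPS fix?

G

Distances from 22.3973°S, 46.9157°W:
A: 3.1782 km
B: 4.5631 km
C: 5.9621 km
D: 7.2028 km
E: 2.8448 km
F: 3.1615 km
G: 2.3798 km
H: 2.6571 km
I: 6.3119 km
J: 5.4186 km
K: 3.3591 km
L: 2.6204 km
M: 3.5122 km
N: 2.7085 km
Minimum: G at 2.3798 km.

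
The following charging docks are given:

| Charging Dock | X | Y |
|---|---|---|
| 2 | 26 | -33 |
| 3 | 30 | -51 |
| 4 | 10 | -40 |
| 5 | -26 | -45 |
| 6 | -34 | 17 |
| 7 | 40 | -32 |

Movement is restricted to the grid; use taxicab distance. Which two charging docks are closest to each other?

Pairwise distances:
2–3: |4| + |-18| = 4 + 18 = 22
2–4: |-16| + |-7| = 16 + 7 = 23
2–5: |-52| + |-12| = 52 + 12 = 64
2–6: |-60| + |50| = 60 + 50 = 110
2–7: |14| + |1| = 14 + 1 = 15
3–4: |-20| + |11| = 20 + 11 = 31
3–5: |-56| + |6| = 56 + 6 = 62
3–6: |-64| + |68| = 64 + 68 = 132
3–7: |10| + |19| = 10 + 19 = 29
4–5: |-36| + |-5| = 36 + 5 = 41
4–6: |-44| + |57| = 44 + 57 = 101
4–7: |30| + |8| = 30 + 8 = 38
5–6: |-8| + |62| = 8 + 62 = 70
5–7: |66| + |13| = 66 + 13 = 79
6–7: |74| + |-49| = 74 + 49 = 123
Closest pair: 2–7 at 15.

2 and 7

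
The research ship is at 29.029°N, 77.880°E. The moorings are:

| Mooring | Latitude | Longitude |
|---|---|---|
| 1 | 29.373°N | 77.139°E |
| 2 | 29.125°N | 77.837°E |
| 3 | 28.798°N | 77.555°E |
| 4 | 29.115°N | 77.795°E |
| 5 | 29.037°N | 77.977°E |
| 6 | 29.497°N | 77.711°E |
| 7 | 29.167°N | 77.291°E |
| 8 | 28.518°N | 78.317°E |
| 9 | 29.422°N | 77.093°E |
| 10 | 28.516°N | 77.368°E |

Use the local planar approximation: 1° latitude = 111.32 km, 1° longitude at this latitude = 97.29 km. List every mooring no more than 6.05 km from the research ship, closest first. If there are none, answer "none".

Distances from 29.029°N, 77.880°E:
1: √((0.344·111.32)² + (-0.741·97.29)²) = √(1466.43656 + 5197.24060) = 81.631 km
2: √((0.096·111.32)² + (-0.043·97.29)²) = √(114.20598 + 17.50142) = 11.476 km
3: √((-0.231·111.32)² + (-0.325·97.29)²) = √(661.25711 + 999.77697) = 40.756 km
4: √((0.086·111.32)² + (-0.085·97.29)²) = √(91.65229 + 68.38711) = 12.651 km
5: √((0.008·111.32)² + (0.097·97.29)²) = √(0.79310 + 89.05942) = 9.479 km
6: √((0.468·111.32)² + (-0.169·97.29)²) = √(2714.17660 + 270.33969) = 54.631 km
7: √((0.138·111.32)² + (-0.589·97.29)²) = √(235.99596 + 3283.72664) = 59.327 km
8: √((-0.511·111.32)² + (0.437·97.29)²) = √(3235.84862 + 1807.58730) = 71.017 km
9: √((0.393·111.32)² + (-0.787·97.29)²) = √(1913.95400 + 5862.54071) = 88.184 km
10: √((-0.513·111.32)² + (-0.512·97.29)²) = √(3261.22772 + 2481.28316) = 75.779 km
Threshold 6.05 km: none within range.

none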